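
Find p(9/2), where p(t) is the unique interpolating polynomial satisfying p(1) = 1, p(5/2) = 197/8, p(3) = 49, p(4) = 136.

L_0(9/2) = (2)·(3/2)·(1/2)/[(-3/2)·(-2)·(-3)] = -1/6
L_1(9/2) = (7/2)·(3/2)·(1/2)/[(3/2)·(-1/2)·(-3/2)] = 7/3
L_2(9/2) = (7/2)·(2)·(1/2)/[(2)·(1/2)·(-1)] = -7/2
L_3(9/2) = (7/2)·(2)·(3/2)/[(3)·(3/2)·(1)] = 7/3
Sum: 1·(-1/6) + 197/8·(7/3) + 49·(-7/2) + 136·(7/3) = 1625/8

1625/8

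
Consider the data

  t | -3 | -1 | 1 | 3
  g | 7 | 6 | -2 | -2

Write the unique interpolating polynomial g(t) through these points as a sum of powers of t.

g(t) = (5/16)t^3 + (1/16)t^2 - (69/16)t + 31/16

L_0(t) = (t + 1)(t - 1)(t - 3) / [-48] = -(1/48)t^3 + (1/16)t^2 + (1/48)t - 1/16
L_1(t) = (t + 3)(t - 1)(t - 3) / [16] = (1/16)t^3 - (1/16)t^2 - (9/16)t + 9/16
L_2(t) = (t + 3)(t + 1)(t - 3) / [-16] = -(1/16)t^3 - (1/16)t^2 + (9/16)t + 9/16
L_3(t) = (t + 3)(t + 1)(t - 1) / [48] = (1/48)t^3 + (1/16)t^2 - (1/48)t - 1/16
g(t) = 7·L_0 + 6·L_1 + (-2)·L_2 + (-2)·L_3
  7·L_0(t) = -(7/48)t^3 + (7/16)t^2 + (7/48)t - 7/16
  6·L_1(t) = (3/8)t^3 - (3/8)t^2 - (27/8)t + 27/8
  (-2)·L_2(t) = (1/8)t^3 + (1/8)t^2 - (9/8)t - 9/8
  (-2)·L_3(t) = -(1/24)t^3 - (1/8)t^2 + (1/24)t + 1/8
Adding term by term: (5/16)t^3 + (1/16)t^2 - (69/16)t + 31/16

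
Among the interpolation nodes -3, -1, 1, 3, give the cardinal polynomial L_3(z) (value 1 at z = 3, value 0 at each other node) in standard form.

L_3(z) = (z + 3)(z + 1)(z - 1) / [(6)·(4)·(2)]
       = (z^3 + 3z^2 - z - 3) / (48)

L_3(z) = (1/48)z^3 + (1/16)z^2 - (1/48)z - 1/16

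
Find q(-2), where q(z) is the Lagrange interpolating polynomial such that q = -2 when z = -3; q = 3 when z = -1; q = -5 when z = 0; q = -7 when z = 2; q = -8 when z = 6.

482/63

Evaluate each Lagrange basis at z = -2:
L_0(-2) = (-1)·(-2)·(-4)·(-8)/[(-2)·(-3)·(-5)·(-9)] = 32/135
L_1(-2) = (1)·(-2)·(-4)·(-8)/[(2)·(-1)·(-3)·(-7)] = 32/21
L_2(-2) = (1)·(-1)·(-4)·(-8)/[(3)·(1)·(-2)·(-6)] = -8/9
L_3(-2) = (1)·(-1)·(-2)·(-8)/[(5)·(3)·(2)·(-4)] = 2/15
L_4(-2) = (1)·(-1)·(-2)·(-4)/[(9)·(7)·(6)·(4)] = -1/189
Sum: (-2)·(32/135) + 3·(32/21) + (-5)·(-8/9) + (-7)·(2/15) + (-8)·(-1/189) = 482/63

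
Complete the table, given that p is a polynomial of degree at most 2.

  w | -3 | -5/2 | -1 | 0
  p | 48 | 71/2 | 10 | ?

3

The 3 known values determine p uniquely (degree ≤ 2).
L_0(0) = (5/2)·(1)/[(-1/2)·(-2)] = 5/2
L_1(0) = (3)·(1)/[(1/2)·(-3/2)] = -4
L_2(0) = (3)·(5/2)/[(2)·(3/2)] = 5/2
Sum: 48·(5/2) + 71/2·(-4) + 10·(5/2) = 3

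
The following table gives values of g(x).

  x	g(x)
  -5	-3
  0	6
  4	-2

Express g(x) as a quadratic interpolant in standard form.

L_0(x) = x(x - 4) / [45] = (1/45)x^2 - (4/45)x
L_1(x) = (x + 5)(x - 4) / [-20] = -(1/20)x^2 - (1/20)x + 1
L_2(x) = (x + 5)x / [36] = (1/36)x^2 + (5/36)x
g(x) = (-3)·L_0 + 6·L_1 + (-2)·L_2
  (-3)·L_0(x) = -(1/15)x^2 + (4/15)x
  6·L_1(x) = -(3/10)x^2 - (3/10)x + 6
  (-2)·L_2(x) = -(1/18)x^2 - (5/18)x
Adding term by term: -(19/45)x^2 - (14/45)x + 6

g(x) = -(19/45)x^2 - (14/45)x + 6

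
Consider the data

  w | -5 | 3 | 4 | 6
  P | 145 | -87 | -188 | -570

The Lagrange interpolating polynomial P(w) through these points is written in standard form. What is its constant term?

Build the Lagrange basis polynomials:
L_0(w) = (w - 3)(w - 4)(w - 6) / [-792] = -(1/792)w^3 + (13/792)w^2 - (3/44)w + 1/11
L_1(w) = (w + 5)(w - 4)(w - 6) / [24] = (1/24)w^3 - (5/24)w^2 - (13/12)w + 5
L_2(w) = (w + 5)(w - 3)(w - 6) / [-18] = -(1/18)w^3 + (2/9)w^2 + (3/2)w - 5
L_3(w) = (w + 5)(w - 3)(w - 4) / [66] = (1/66)w^3 - (1/33)w^2 - (23/66)w + 10/11
P(w) = 145·L_0 + (-87)·L_1 + (-188)·L_2 + (-570)·L_3
Only the constant term is needed; take it from each L_i and combine:
145·(1/11) + (-87)·(5) + (-188)·(-5) + (-570)·(10/11) = 0

0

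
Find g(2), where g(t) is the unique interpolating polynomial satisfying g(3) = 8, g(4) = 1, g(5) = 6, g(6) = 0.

Evaluate each Lagrange basis at t = 2:
L_0(2) = (-2)·(-3)·(-4)/[(-1)·(-2)·(-3)] = 4
L_1(2) = (-1)·(-3)·(-4)/[(1)·(-1)·(-2)] = -6
L_2(2) = (-1)·(-2)·(-4)/[(2)·(1)·(-1)] = 4
L_3(2) = (-1)·(-2)·(-3)/[(3)·(2)·(1)] = -1
Sum: 8·(4) + 1·(-6) + 6·(4) + 0 = 50

50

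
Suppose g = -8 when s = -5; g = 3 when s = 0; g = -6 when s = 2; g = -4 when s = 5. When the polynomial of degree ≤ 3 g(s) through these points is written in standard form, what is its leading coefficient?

209/1050

L_0(s) = s(s - 2)(s - 5) / [-350] = -(1/350)s^3 + (1/50)s^2 - (1/35)s
L_1(s) = (s + 5)(s - 2)(s - 5) / [50] = (1/50)s^3 - (1/25)s^2 - (1/2)s + 1
L_2(s) = (s + 5)s(s - 5) / [-42] = -(1/42)s^3 + (25/42)s
L_3(s) = (s + 5)s(s - 2) / [150] = (1/150)s^3 + (1/50)s^2 - (1/15)s
g(s) = (-8)·L_0 + 3·L_1 + (-6)·L_2 + (-4)·L_3
Only the coefficient of s^3 is needed; take it from each L_i and combine:
(-8)·(-1/350) + 3·(1/50) + (-6)·(-1/42) + (-4)·(1/150) = 209/1050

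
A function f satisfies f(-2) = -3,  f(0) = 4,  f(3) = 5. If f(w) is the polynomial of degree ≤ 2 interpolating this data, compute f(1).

28/5

L_0(1) = (1)·(-2)/[(-2)·(-5)] = -1/5
L_1(1) = (3)·(-2)/[(2)·(-3)] = 1
L_2(1) = (3)·(1)/[(5)·(3)] = 1/5
Sum: (-3)·(-1/5) + 4·(1) + 5·(1/5) = 28/5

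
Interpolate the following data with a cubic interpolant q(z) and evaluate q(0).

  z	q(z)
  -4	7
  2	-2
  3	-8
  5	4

389/21

L_0(0) = (-2)·(-3)·(-5)/[(-6)·(-7)·(-9)] = 5/63
L_1(0) = (4)·(-3)·(-5)/[(6)·(-1)·(-3)] = 10/3
L_2(0) = (4)·(-2)·(-5)/[(7)·(1)·(-2)] = -20/7
L_3(0) = (4)·(-2)·(-3)/[(9)·(3)·(2)] = 4/9
Sum: 7·(5/63) + (-2)·(10/3) + (-8)·(-20/7) + 4·(4/9) = 389/21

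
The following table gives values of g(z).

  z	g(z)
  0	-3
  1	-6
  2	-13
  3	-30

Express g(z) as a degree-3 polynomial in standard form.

Build the Lagrange basis polynomials:
L_0(z) = (z - 1)(z - 2)(z - 3) / [-6] = -(1/6)z^3 + z^2 - (11/6)z + 1
L_1(z) = z(z - 2)(z - 3) / [2] = (1/2)z^3 - (5/2)z^2 + 3z
L_2(z) = z(z - 1)(z - 3) / [-2] = -(1/2)z^3 + 2z^2 - (3/2)z
L_3(z) = z(z - 1)(z - 2) / [6] = (1/6)z^3 - (1/2)z^2 + (1/3)z
g(z) = (-3)·L_0 + (-6)·L_1 + (-13)·L_2 + (-30)·L_3
  (-3)·L_0(z) = (1/2)z^3 - 3z^2 + (11/2)z - 3
  (-6)·L_1(z) = -3z^3 + 15z^2 - 18z
  (-13)·L_2(z) = (13/2)z^3 - 26z^2 + (39/2)z
  (-30)·L_3(z) = -5z^3 + 15z^2 - 10z
Adding term by term: -z^3 + z^2 - 3z - 3

g(z) = -z^3 + z^2 - 3z - 3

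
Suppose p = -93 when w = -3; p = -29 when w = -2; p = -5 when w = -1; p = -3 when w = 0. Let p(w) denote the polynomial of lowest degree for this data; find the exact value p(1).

Using Newton's divided-difference form:
p[-3,-2] = (-29 - (-93)) / (-2 - (-3)) = 64
p[-2,-1] = (-5 - (-29)) / (-1 - (-2)) = 24
p[-1,0] = (-3 - (-5)) / (0 - (-1)) = 2
p[-3,-2,-1] = (24 - 64) / (-1 - (-3)) = -20
p[-2,-1,0] = (2 - 24) / (0 - (-2)) = -11
p[-3,-2,-1,0] = (-11 - (-20)) / (0 - (-3)) = 3
p(1) = -93 + 64·(4) + (-20)·(4)·(3) + 3·(4)·(3)·(2) = -5

-5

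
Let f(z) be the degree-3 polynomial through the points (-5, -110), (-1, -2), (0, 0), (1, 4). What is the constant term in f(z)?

L_0(z) = (z + 1)z(z - 1) / [-120] = -(1/120)z^3 + (1/120)z
L_1(z) = (z + 5)z(z - 1) / [8] = (1/8)z^3 + (1/2)z^2 - (5/8)z
L_2(z) = (z + 5)(z + 1)(z - 1) / [-5] = -(1/5)z^3 - z^2 + (1/5)z + 1
L_3(z) = (z + 5)(z + 1)z / [12] = (1/12)z^3 + (1/2)z^2 + (5/12)z
f(z) = (-110)·L_0 + (-2)·L_1 + 0·L_2 + 4·L_3
Only the constant term is needed; take it from each L_i and combine:
(-110)·(0) + (-2)·(0) + 0·(1) + 4·(0) = 0

0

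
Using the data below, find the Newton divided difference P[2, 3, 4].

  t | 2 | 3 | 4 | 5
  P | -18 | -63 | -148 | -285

P[2,3] = (-63 - (-18)) / (3 - 2) = -45
P[3,4] = (-148 - (-63)) / (4 - 3) = -85
P[2,3,4] = (-85 - (-45)) / (4 - 2) = -20

-20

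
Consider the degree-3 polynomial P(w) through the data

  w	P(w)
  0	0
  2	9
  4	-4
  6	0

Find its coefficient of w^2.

Build the Lagrange basis polynomials:
L_0(w) = (w - 2)(w - 4)(w - 6) / [-48] = -(1/48)w^3 + (1/4)w^2 - (11/12)w + 1
L_1(w) = w(w - 4)(w - 6) / [16] = (1/16)w^3 - (5/8)w^2 + (3/2)w
L_2(w) = w(w - 2)(w - 6) / [-16] = -(1/16)w^3 + (1/2)w^2 - (3/4)w
L_3(w) = w(w - 2)(w - 4) / [48] = (1/48)w^3 - (1/8)w^2 + (1/6)w
P(w) = 0·L_0 + 9·L_1 + (-4)·L_2 + 0·L_3
Only the coefficient of w^2 is needed; take it from each L_i and combine:
0·(1/4) + 9·(-5/8) + (-4)·(1/2) + 0·(-1/8) = -61/8

-61/8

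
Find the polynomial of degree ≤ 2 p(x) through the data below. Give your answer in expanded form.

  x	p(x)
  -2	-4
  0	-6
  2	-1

Newton's divided differences:
p[-2,0] = (-6 - (-4)) / (0 - (-2)) = -1
p[0,2] = (-1 - (-6)) / (2 - 0) = 5/2
p[-2,0,2] = (5/2 - (-1)) / (2 - (-2)) = 7/8
p(x) = -4 + (-1)·(x + 2) + (7/8)·(x + 2)x
Expanding: p(x) = (7/8)x^2 + (3/4)x - 6

p(x) = (7/8)x^2 + (3/4)x - 6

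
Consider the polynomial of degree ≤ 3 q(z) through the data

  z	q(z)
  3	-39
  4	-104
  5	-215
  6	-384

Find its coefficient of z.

2

Build the Lagrange basis polynomials:
L_0(z) = (z - 4)(z - 5)(z - 6) / [-6] = -(1/6)z^3 + (5/2)z^2 - (37/3)z + 20
L_1(z) = (z - 3)(z - 5)(z - 6) / [2] = (1/2)z^3 - 7z^2 + (63/2)z - 45
L_2(z) = (z - 3)(z - 4)(z - 6) / [-2] = -(1/2)z^3 + (13/2)z^2 - 27z + 36
L_3(z) = (z - 3)(z - 4)(z - 5) / [6] = (1/6)z^3 - 2z^2 + (47/6)z - 10
q(z) = (-39)·L_0 + (-104)·L_1 + (-215)·L_2 + (-384)·L_3
Only the coefficient of z is needed; take it from each L_i and combine:
(-39)·(-37/3) + (-104)·(63/2) + (-215)·(-27) + (-384)·(47/6) = 2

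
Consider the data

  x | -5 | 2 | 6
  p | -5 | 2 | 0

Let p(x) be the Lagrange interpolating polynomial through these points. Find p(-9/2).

Evaluate each Lagrange basis at x = -9/2:
L_0(-9/2) = (-13/2)·(-21/2)/[(-7)·(-11)] = 39/44
L_1(-9/2) = (1/2)·(-21/2)/[(7)·(-4)] = 3/16
L_2(-9/2) = (1/2)·(-13/2)/[(11)·(4)] = -13/176
Sum: (-5)·(39/44) + 2·(3/16) + 0 = -357/88

-357/88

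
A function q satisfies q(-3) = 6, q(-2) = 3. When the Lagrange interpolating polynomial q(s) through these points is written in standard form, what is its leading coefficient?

The leading coefficient equals the top divided difference q[-3,-2].
q[-3,-2] = (3 - 6) / (-2 - (-3)) = -3

-3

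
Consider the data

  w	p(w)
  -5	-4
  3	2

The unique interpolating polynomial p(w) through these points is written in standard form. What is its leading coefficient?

The leading coefficient equals the top divided difference p[-5,3].
p[-5,3] = (2 - (-4)) / (3 - (-5)) = 3/4

3/4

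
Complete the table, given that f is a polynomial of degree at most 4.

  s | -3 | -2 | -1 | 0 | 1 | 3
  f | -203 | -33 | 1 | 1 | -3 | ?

The 5 known values determine f uniquely (degree ≤ 4).
L_0(3) = (5)·(4)·(3)·(2)/[(-1)·(-2)·(-3)·(-4)] = 5
L_1(3) = (6)·(4)·(3)·(2)/[(1)·(-1)·(-2)·(-3)] = -24
L_2(3) = (6)·(5)·(3)·(2)/[(2)·(1)·(-1)·(-2)] = 45
L_3(3) = (6)·(5)·(4)·(2)/[(3)·(2)·(1)·(-1)] = -40
L_4(3) = (6)·(5)·(4)·(3)/[(4)·(3)·(2)·(1)] = 15
Sum: (-203)·(5) + (-33)·(-24) + 1·(45) + 1·(-40) + (-3)·(15) = -263

-263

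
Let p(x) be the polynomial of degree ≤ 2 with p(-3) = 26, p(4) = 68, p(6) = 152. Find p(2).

16

Evaluate each Lagrange basis at x = 2:
L_0(2) = (-2)·(-4)/[(-7)·(-9)] = 8/63
L_1(2) = (5)·(-4)/[(7)·(-2)] = 10/7
L_2(2) = (5)·(-2)/[(9)·(2)] = -5/9
Sum: 26·(8/63) + 68·(10/7) + 152·(-5/9) = 16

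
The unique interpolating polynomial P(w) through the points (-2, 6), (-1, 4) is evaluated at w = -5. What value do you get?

12

Evaluate each Lagrange basis at w = -5:
L_0(-5) = (-4)/[(-1)] = 4
L_1(-5) = (-3)/[(1)] = -3
Sum: 6·(4) + 4·(-3) = 12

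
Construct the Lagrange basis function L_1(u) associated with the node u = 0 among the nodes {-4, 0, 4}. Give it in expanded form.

L_1(u) = -(1/16)u^2 + 1

L_1(u) = (u + 4)(u - 4) / [(4)·(-4)]
       = (u^2 - 16) / (-16)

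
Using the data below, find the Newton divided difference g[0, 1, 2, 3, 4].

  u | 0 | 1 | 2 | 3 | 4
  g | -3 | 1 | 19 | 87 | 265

g[0,1] = (1 - (-3)) / (1 - 0) = 4
g[1,2] = (19 - 1) / (2 - 1) = 18
g[2,3] = (87 - 19) / (3 - 2) = 68
g[3,4] = (265 - 87) / (4 - 3) = 178
g[0,1,2] = (18 - 4) / (2 - 0) = 7
g[1,2,3] = (68 - 18) / (3 - 1) = 25
g[2,3,4] = (178 - 68) / (4 - 2) = 55
g[0,1,2,3] = (25 - 7) / (3 - 0) = 6
g[1,2,3,4] = (55 - 25) / (4 - 1) = 10
g[0,1,2,3,4] = (10 - 6) / (4 - 0) = 1

1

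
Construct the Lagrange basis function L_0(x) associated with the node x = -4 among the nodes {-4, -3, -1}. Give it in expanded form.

L_0(x) = (x + 3)(x + 1) / [(-1)·(-3)]
       = (x^2 + 4x + 3) / (3)

L_0(x) = (1/3)x^2 + (4/3)x + 1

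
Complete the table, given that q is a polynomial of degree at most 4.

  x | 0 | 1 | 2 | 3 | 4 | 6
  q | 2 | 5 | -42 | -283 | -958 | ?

-5050

The 5 known values determine q uniquely (degree ≤ 4).
L_0(6) = (5)·(4)·(3)·(2)/[(-1)·(-2)·(-3)·(-4)] = 5
L_1(6) = (6)·(4)·(3)·(2)/[(1)·(-1)·(-2)·(-3)] = -24
L_2(6) = (6)·(5)·(3)·(2)/[(2)·(1)·(-1)·(-2)] = 45
L_3(6) = (6)·(5)·(4)·(2)/[(3)·(2)·(1)·(-1)] = -40
L_4(6) = (6)·(5)·(4)·(3)/[(4)·(3)·(2)·(1)] = 15
Sum: 2·(5) + 5·(-24) + (-42)·(45) + (-283)·(-40) + (-958)·(15) = -5050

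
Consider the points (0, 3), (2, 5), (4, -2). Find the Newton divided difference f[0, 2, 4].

-9/8

f[0,2] = (5 - 3) / (2 - 0) = 1
f[2,4] = (-2 - 5) / (4 - 2) = -7/2
f[0,2,4] = (-7/2 - 1) / (4 - 0) = -9/8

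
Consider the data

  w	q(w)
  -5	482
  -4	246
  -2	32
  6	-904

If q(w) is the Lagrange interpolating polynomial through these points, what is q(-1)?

L_0(-1) = (3)·(1)·(-7)/[(-1)·(-3)·(-11)] = 7/11
L_1(-1) = (4)·(1)·(-7)/[(1)·(-2)·(-10)] = -7/5
L_2(-1) = (4)·(3)·(-7)/[(3)·(2)·(-8)] = 7/4
L_3(-1) = (4)·(3)·(1)/[(11)·(10)·(8)] = 3/220
Sum: 482·(7/11) + 246·(-7/5) + 32·(7/4) + (-904)·(3/220) = 6

6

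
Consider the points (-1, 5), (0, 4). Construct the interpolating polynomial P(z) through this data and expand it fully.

P(z) = -z + 4

Build the Lagrange basis polynomials:
L_0(z) = z / [-1] = -z
L_1(z) = (z + 1) / [1] = z + 1
P(z) = 5·L_0 + 4·L_1
  5·L_0(z) = -5z
  4·L_1(z) = 4z + 4
Adding term by term: -z + 4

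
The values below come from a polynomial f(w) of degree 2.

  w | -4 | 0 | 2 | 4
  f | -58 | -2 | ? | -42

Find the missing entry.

The 3 known values determine f uniquely (degree ≤ 2).
Evaluate each Lagrange basis at w = 2:
L_0(2) = (2)·(-2)/[(-4)·(-8)] = -1/8
L_1(2) = (6)·(-2)/[(4)·(-4)] = 3/4
L_2(2) = (6)·(2)/[(8)·(4)] = 3/8
Sum: (-58)·(-1/8) + (-2)·(3/4) + (-42)·(3/8) = -10

-10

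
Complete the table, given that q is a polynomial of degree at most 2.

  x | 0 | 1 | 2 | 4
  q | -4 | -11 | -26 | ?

-80

The 3 known values determine q uniquely (degree ≤ 2).
Evaluate each Lagrange basis at x = 4:
L_0(4) = (3)·(2)/[(-1)·(-2)] = 3
L_1(4) = (4)·(2)/[(1)·(-1)] = -8
L_2(4) = (4)·(3)/[(2)·(1)] = 6
Sum: (-4)·(3) + (-11)·(-8) + (-26)·(6) = -80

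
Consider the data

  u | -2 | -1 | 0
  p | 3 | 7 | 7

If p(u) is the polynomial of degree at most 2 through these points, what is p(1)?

3

Using Newton's divided-difference form:
p[-2,-1] = (7 - 3) / (-1 - (-2)) = 4
p[-1,0] = (7 - 7) / (0 - (-1)) = 0
p[-2,-1,0] = (0 - 4) / (0 - (-2)) = -2
p(1) = 3 + 4·(3) + (-2)·(3)·(2) = 3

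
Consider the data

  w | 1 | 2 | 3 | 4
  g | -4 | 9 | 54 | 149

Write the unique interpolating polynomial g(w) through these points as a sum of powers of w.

Newton's divided differences:
g[1,2] = (9 - (-4)) / (2 - 1) = 13
g[2,3] = (54 - 9) / (3 - 2) = 45
g[3,4] = (149 - 54) / (4 - 3) = 95
g[1,2,3] = (45 - 13) / (3 - 1) = 16
g[2,3,4] = (95 - 45) / (4 - 2) = 25
g[1,2,3,4] = (25 - 16) / (4 - 1) = 3
g(w) = -4 + 13·(w - 1) + 16·(w - 1)(w - 2) + 3·(w - 1)(w - 2)(w - 3)
Expanding: g(w) = 3w^3 - 2w^2 - 2w - 3

g(w) = 3w^3 - 2w^2 - 2w - 3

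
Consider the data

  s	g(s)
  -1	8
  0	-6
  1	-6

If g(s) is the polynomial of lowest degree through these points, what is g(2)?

8

Evaluate each Lagrange basis at s = 2:
L_0(2) = (2)·(1)/[(-1)·(-2)] = 1
L_1(2) = (3)·(1)/[(1)·(-1)] = -3
L_2(2) = (3)·(2)/[(2)·(1)] = 3
Sum: 8·(1) + (-6)·(-3) + (-6)·(3) = 8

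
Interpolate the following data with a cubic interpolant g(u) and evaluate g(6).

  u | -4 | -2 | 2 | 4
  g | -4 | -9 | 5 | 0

-29

Evaluate each Lagrange basis at u = 6:
L_0(6) = (8)·(4)·(2)/[(-2)·(-6)·(-8)] = -2/3
L_1(6) = (10)·(4)·(2)/[(2)·(-4)·(-6)] = 5/3
L_2(6) = (10)·(8)·(2)/[(6)·(4)·(-2)] = -10/3
L_3(6) = (10)·(8)·(4)/[(8)·(6)·(2)] = 10/3
Sum: (-4)·(-2/3) + (-9)·(5/3) + 5·(-10/3) + 0 = -29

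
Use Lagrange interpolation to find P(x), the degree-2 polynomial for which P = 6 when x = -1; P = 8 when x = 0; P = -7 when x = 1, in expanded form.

L_0(x) = x(x - 1) / [2] = (1/2)x^2 - (1/2)x
L_1(x) = (x + 1)(x - 1) / [-1] = -x^2 + 1
L_2(x) = (x + 1)x / [2] = (1/2)x^2 + (1/2)x
P(x) = 6·L_0 + 8·L_1 + (-7)·L_2
  6·L_0(x) = 3x^2 - 3x
  8·L_1(x) = -8x^2 + 8
  (-7)·L_2(x) = -(7/2)x^2 - (7/2)x
Adding term by term: -(17/2)x^2 - (13/2)x + 8

P(x) = -(17/2)x^2 - (13/2)x + 8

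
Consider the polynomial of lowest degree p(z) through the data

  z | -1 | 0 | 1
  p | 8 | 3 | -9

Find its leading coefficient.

The leading coefficient equals the top divided difference p[-1,0,1].
p[-1,0] = (3 - 8) / (0 - (-1)) = -5
p[0,1] = (-9 - 3) / (1 - 0) = -12
p[-1,0,1] = (-12 - (-5)) / (1 - (-1)) = -7/2

-7/2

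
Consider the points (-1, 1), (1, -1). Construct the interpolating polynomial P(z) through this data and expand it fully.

P(z) = -z

Build the Lagrange basis polynomials:
L_0(z) = (z - 1) / [-2] = -(1/2)z + 1/2
L_1(z) = (z + 1) / [2] = (1/2)z + 1/2
P(z) = 1·L_0 + (-1)·L_1
  1·L_0(z) = -(1/2)z + 1/2
  (-1)·L_1(z) = -(1/2)z - 1/2
Adding term by term: -z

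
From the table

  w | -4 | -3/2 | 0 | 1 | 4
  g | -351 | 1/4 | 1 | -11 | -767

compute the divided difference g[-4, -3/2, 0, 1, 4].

g[-4,-3/2] = (1/4 - (-351)) / (-3/2 - (-4)) = 281/2
g[-3/2,0] = (1 - 1/4) / (0 - (-3/2)) = 1/2
g[0,1] = (-11 - 1) / (1 - 0) = -12
g[1,4] = (-767 - (-11)) / (4 - 1) = -252
g[-4,-3/2,0] = (1/2 - 281/2) / (0 - (-4)) = -35
g[-3/2,0,1] = (-12 - 1/2) / (1 - (-3/2)) = -5
g[0,1,4] = (-252 - (-12)) / (4 - 0) = -60
g[-4,-3/2,0,1] = (-5 - (-35)) / (1 - (-4)) = 6
g[-3/2,0,1,4] = (-60 - (-5)) / (4 - (-3/2)) = -10
g[-4,-3/2,0,1,4] = (-10 - 6) / (4 - (-4)) = -2

-2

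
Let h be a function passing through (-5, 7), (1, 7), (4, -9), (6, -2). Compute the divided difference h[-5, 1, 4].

-16/27

h[-5,1] = (7 - 7) / (1 - (-5)) = 0
h[1,4] = (-9 - 7) / (4 - 1) = -16/3
h[-5,1,4] = (-16/3 - 0) / (4 - (-5)) = -16/27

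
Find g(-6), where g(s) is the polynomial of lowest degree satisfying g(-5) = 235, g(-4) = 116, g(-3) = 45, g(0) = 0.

414

Evaluate each Lagrange basis at s = -6:
L_0(-6) = (-2)·(-3)·(-6)/[(-1)·(-2)·(-5)] = 18/5
L_1(-6) = (-1)·(-3)·(-6)/[(1)·(-1)·(-4)] = -9/2
L_2(-6) = (-1)·(-2)·(-6)/[(2)·(1)·(-3)] = 2
L_3(-6) = (-1)·(-2)·(-3)/[(5)·(4)·(3)] = -1/10
Sum: 235·(18/5) + 116·(-9/2) + 45·(2) + 0 = 414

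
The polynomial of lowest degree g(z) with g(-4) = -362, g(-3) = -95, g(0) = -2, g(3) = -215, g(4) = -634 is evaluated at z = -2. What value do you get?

Using Newton's divided-difference form:
g[-4,-3] = (-95 - (-362)) / (-3 - (-4)) = 267
g[-3,0] = (-2 - (-95)) / (0 - (-3)) = 31
g[0,3] = (-215 - (-2)) / (3 - 0) = -71
g[3,4] = (-634 - (-215)) / (4 - 3) = -419
g[-4,-3,0] = (31 - 267) / (0 - (-4)) = -59
g[-3,0,3] = (-71 - 31) / (3 - (-3)) = -17
g[0,3,4] = (-419 - (-71)) / (4 - 0) = -87
g[-4,-3,0,3] = (-17 - (-59)) / (3 - (-4)) = 6
g[-3,0,3,4] = (-87 - (-17)) / (4 - (-3)) = -10
g[-4,-3,0,3,4] = (-10 - 6) / (4 - (-4)) = -2
g(-2) = -362 + 267·(2) + (-59)·(2)·(1) + 6·(2)·(1)·(-2) + (-2)·(2)·(1)·(-2)·(-5) = -10

-10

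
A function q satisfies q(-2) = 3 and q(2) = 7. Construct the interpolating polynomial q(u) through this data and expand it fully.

L_0(u) = (u - 2) / [-4] = -(1/4)u + 1/2
L_1(u) = (u + 2) / [4] = (1/4)u + 1/2
q(u) = 3·L_0 + 7·L_1
  3·L_0(u) = -(3/4)u + 3/2
  7·L_1(u) = (7/4)u + 7/2
Adding term by term: u + 5

q(u) = u + 5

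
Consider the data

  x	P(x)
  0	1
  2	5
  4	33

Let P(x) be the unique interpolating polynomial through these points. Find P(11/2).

L_0(11/2) = (7/2)·(3/2)/[(-2)·(-4)] = 21/32
L_1(11/2) = (11/2)·(3/2)/[(2)·(-2)] = -33/16
L_2(11/2) = (11/2)·(7/2)/[(4)·(2)] = 77/32
Sum: 1·(21/32) + 5·(-33/16) + 33·(77/32) = 279/4

279/4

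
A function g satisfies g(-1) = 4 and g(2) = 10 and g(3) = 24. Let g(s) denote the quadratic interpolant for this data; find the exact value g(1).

2

Evaluate each Lagrange basis at s = 1:
L_0(1) = (-1)·(-2)/[(-3)·(-4)] = 1/6
L_1(1) = (2)·(-2)/[(3)·(-1)] = 4/3
L_2(1) = (2)·(-1)/[(4)·(1)] = -1/2
Sum: 4·(1/6) + 10·(4/3) + 24·(-1/2) = 2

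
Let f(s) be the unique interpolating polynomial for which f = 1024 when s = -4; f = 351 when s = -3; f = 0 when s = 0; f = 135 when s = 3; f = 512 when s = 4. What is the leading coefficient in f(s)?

3

The leading coefficient equals the top divided difference f[-4,-3,0,3,4].
f[-4,-3] = (351 - 1024) / (-3 - (-4)) = -673
f[-3,0] = (0 - 351) / (0 - (-3)) = -117
f[0,3] = (135 - 0) / (3 - 0) = 45
f[3,4] = (512 - 135) / (4 - 3) = 377
f[-4,-3,0] = (-117 - (-673)) / (0 - (-4)) = 139
f[-3,0,3] = (45 - (-117)) / (3 - (-3)) = 27
f[0,3,4] = (377 - 45) / (4 - 0) = 83
f[-4,-3,0,3] = (27 - 139) / (3 - (-4)) = -16
f[-3,0,3,4] = (83 - 27) / (4 - (-3)) = 8
f[-4,-3,0,3,4] = (8 - (-16)) / (4 - (-4)) = 3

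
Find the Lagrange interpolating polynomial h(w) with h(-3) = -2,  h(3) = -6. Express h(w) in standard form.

Build the Lagrange basis polynomials:
L_0(w) = (w - 3) / [-6] = -(1/6)w + 1/2
L_1(w) = (w + 3) / [6] = (1/6)w + 1/2
h(w) = (-2)·L_0 + (-6)·L_1
  (-2)·L_0(w) = (1/3)w - 1
  (-6)·L_1(w) = -w - 3
Adding term by term: -(2/3)w - 4

h(w) = -(2/3)w - 4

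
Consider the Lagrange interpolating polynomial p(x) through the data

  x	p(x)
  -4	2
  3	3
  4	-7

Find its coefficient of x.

-9/8

Build the Lagrange basis polynomials:
L_0(x) = (x - 3)(x - 4) / [56] = (1/56)x^2 - (1/8)x + 3/14
L_1(x) = (x + 4)(x - 4) / [-7] = -(1/7)x^2 + 16/7
L_2(x) = (x + 4)(x - 3) / [8] = (1/8)x^2 + (1/8)x - 3/2
p(x) = 2·L_0 + 3·L_1 + (-7)·L_2
Only the coefficient of x is needed; take it from each L_i and combine:
2·(-1/8) + 3·(0) + (-7)·(1/8) = -9/8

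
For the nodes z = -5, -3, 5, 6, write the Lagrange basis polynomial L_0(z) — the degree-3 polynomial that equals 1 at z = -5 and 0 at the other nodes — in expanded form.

L_0(z) = -(1/220)z^3 + (2/55)z^2 + (3/220)z - 9/22

L_0(z) = (z + 3)(z - 5)(z - 6) / [(-2)·(-10)·(-11)]
       = (z^3 - 8z^2 - 3z + 90) / (-220)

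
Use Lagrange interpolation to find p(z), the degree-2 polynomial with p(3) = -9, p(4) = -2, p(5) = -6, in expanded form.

Build the Lagrange basis polynomials:
L_0(z) = (z - 4)(z - 5) / [2] = (1/2)z^2 - (9/2)z + 10
L_1(z) = (z - 3)(z - 5) / [-1] = -z^2 + 8z - 15
L_2(z) = (z - 3)(z - 4) / [2] = (1/2)z^2 - (7/2)z + 6
p(z) = (-9)·L_0 + (-2)·L_1 + (-6)·L_2
  (-9)·L_0(z) = -(9/2)z^2 + (81/2)z - 90
  (-2)·L_1(z) = 2z^2 - 16z + 30
  (-6)·L_2(z) = -3z^2 + 21z - 36
Adding term by term: -(11/2)z^2 + (91/2)z - 96

p(z) = -(11/2)z^2 + (91/2)z - 96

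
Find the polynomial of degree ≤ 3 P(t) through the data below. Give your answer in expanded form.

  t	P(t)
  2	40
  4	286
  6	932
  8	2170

P(t) = 4t^3 + 2t^2 - t + 2

Build the Lagrange basis polynomials:
L_0(t) = (t - 4)(t - 6)(t - 8) / [-48] = -(1/48)t^3 + (3/8)t^2 - (13/6)t + 4
L_1(t) = (t - 2)(t - 6)(t - 8) / [16] = (1/16)t^3 - t^2 + (19/4)t - 6
L_2(t) = (t - 2)(t - 4)(t - 8) / [-16] = -(1/16)t^3 + (7/8)t^2 - (7/2)t + 4
L_3(t) = (t - 2)(t - 4)(t - 6) / [48] = (1/48)t^3 - (1/4)t^2 + (11/12)t - 1
P(t) = 40·L_0 + 286·L_1 + 932·L_2 + 2170·L_3
  40·L_0(t) = -(5/6)t^3 + 15t^2 - (260/3)t + 160
  286·L_1(t) = (143/8)t^3 - 286t^2 + (2717/2)t - 1716
  932·L_2(t) = -(233/4)t^3 + (1631/2)t^2 - 3262t + 3728
  2170·L_3(t) = (1085/24)t^3 - (1085/2)t^2 + (11935/6)t - 2170
Adding term by term: 4t^3 + 2t^2 - t + 2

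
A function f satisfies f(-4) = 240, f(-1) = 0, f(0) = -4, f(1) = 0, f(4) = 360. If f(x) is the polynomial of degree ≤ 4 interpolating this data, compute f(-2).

L_0(-2) = (-1)·(-2)·(-3)·(-6)/[(-3)·(-4)·(-5)·(-8)] = 3/40
L_1(-2) = (2)·(-2)·(-3)·(-6)/[(3)·(-1)·(-2)·(-5)] = 12/5
L_2(-2) = (2)·(-1)·(-3)·(-6)/[(4)·(1)·(-1)·(-4)] = -9/4
L_3(-2) = (2)·(-1)·(-2)·(-6)/[(5)·(2)·(1)·(-3)] = 4/5
L_4(-2) = (2)·(-1)·(-2)·(-3)/[(8)·(5)·(4)·(3)] = -1/40
Sum: 240·(3/40) + 0 + (-4)·(-9/4) + 0 + 360·(-1/40) = 18

18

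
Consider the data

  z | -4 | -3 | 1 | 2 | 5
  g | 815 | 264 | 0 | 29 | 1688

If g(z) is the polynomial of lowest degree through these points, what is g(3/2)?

Using Newton's divided-difference form:
g[-4,-3] = (264 - 815) / (-3 - (-4)) = -551
g[-3,1] = (0 - 264) / (1 - (-3)) = -66
g[1,2] = (29 - 0) / (2 - 1) = 29
g[2,5] = (1688 - 29) / (5 - 2) = 553
g[-4,-3,1] = (-66 - (-551)) / (1 - (-4)) = 97
g[-3,1,2] = (29 - (-66)) / (2 - (-3)) = 19
g[1,2,5] = (553 - 29) / (5 - 1) = 131
g[-4,-3,1,2] = (19 - 97) / (2 - (-4)) = -13
g[-3,1,2,5] = (131 - 19) / (5 - (-3)) = 14
g[-4,-3,1,2,5] = (14 - (-13)) / (5 - (-4)) = 3
g(3/2) = 815 + (-551)·(11/2) + 97·(11/2)·(9/2) + (-13)·(11/2)·(9/2)·(1/2) + 3·(11/2)·(9/2)·(1/2)·(-1/2) = 93/16

93/16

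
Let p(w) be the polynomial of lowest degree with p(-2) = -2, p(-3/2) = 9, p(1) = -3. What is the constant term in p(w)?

76/5

Build the Lagrange basis polynomials:
L_0(w) = (w + 3/2)(w - 1) / [3/2] = (2/3)w^2 + (1/3)w - 1
L_1(w) = (w + 2)(w - 1) / [-5/4] = -(4/5)w^2 - (4/5)w + 8/5
L_2(w) = (w + 2)(w + 3/2) / [15/2] = (2/15)w^2 + (7/15)w + 2/5
p(w) = (-2)·L_0 + 9·L_1 + (-3)·L_2
Only the constant term is needed; take it from each L_i and combine:
(-2)·(-1) + 9·(8/5) + (-3)·(2/5) = 76/5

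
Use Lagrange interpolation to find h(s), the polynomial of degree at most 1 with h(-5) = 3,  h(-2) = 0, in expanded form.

h(s) = -s - 2

Build the Lagrange basis polynomials:
L_0(s) = (s + 2) / [-3] = -(1/3)s - 2/3
L_1(s) = (s + 5) / [3] = (1/3)s + 5/3
h(s) = 3·L_0 + 0·L_1
  3·L_0(s) = -s - 2
  0·L_1(s) = 0
Adding term by term: -s - 2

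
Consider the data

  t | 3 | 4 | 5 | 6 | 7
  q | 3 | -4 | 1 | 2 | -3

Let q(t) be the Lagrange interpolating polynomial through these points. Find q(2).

Evaluate each Lagrange basis at t = 2:
L_0(2) = (-2)·(-3)·(-4)·(-5)/[(-1)·(-2)·(-3)·(-4)] = 5
L_1(2) = (-1)·(-3)·(-4)·(-5)/[(1)·(-1)·(-2)·(-3)] = -10
L_2(2) = (-1)·(-2)·(-4)·(-5)/[(2)·(1)·(-1)·(-2)] = 10
L_3(2) = (-1)·(-2)·(-3)·(-5)/[(3)·(2)·(1)·(-1)] = -5
L_4(2) = (-1)·(-2)·(-3)·(-4)/[(4)·(3)·(2)·(1)] = 1
Sum: 3·(5) + (-4)·(-10) + 1·(10) + 2·(-5) + (-3)·(1) = 52

52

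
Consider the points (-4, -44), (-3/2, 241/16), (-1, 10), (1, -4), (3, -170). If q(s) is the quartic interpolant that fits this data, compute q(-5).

L_0(-5) = (-7/2)·(-4)·(-6)·(-8)/[(-5/2)·(-3)·(-5)·(-7)] = 64/25
L_1(-5) = (-1)·(-4)·(-6)·(-8)/[(5/2)·(-1/2)·(-5/2)·(-9/2)] = -1024/75
L_2(-5) = (-1)·(-7/2)·(-6)·(-8)/[(3)·(1/2)·(-2)·(-4)] = 14
L_3(-5) = (-1)·(-7/2)·(-4)·(-8)/[(5)·(5/2)·(2)·(-2)] = -56/25
L_4(-5) = (-1)·(-7/2)·(-4)·(-6)/[(7)·(9/2)·(4)·(2)] = 1/3
Sum: (-44)·(64/25) + 241/16·(-1024/75) + 10·(14) + (-4)·(-56/25) + (-170)·(1/3) = -226

-226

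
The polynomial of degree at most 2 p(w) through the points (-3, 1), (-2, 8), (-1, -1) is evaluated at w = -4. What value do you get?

Evaluate each Lagrange basis at w = -4:
L_0(-4) = (-2)·(-3)/[(-1)·(-2)] = 3
L_1(-4) = (-1)·(-3)/[(1)·(-1)] = -3
L_2(-4) = (-1)·(-2)/[(2)·(1)] = 1
Sum: 1·(3) + 8·(-3) + (-1)·(1) = -22

-22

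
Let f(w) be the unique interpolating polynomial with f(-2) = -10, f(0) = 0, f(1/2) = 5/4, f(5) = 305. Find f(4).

Using Newton's divided-difference form:
f[-2,0] = (0 - (-10)) / (0 - (-2)) = 5
f[0,1/2] = (5/4 - 0) / (1/2 - 0) = 5/2
f[1/2,5] = (305 - 5/4) / (5 - 1/2) = 135/2
f[-2,0,1/2] = (5/2 - 5) / (1/2 - (-2)) = -1
f[0,1/2,5] = (135/2 - 5/2) / (5 - 0) = 13
f[-2,0,1/2,5] = (13 - (-1)) / (5 - (-2)) = 2
f(4) = -10 + 5·(6) + (-1)·(6)·(4) + 2·(6)·(4)·(7/2) = 164

164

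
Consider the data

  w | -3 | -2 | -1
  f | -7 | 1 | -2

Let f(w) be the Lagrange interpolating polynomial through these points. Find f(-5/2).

L_0(-5/2) = (-1/2)·(-3/2)/[(-1)·(-2)] = 3/8
L_1(-5/2) = (1/2)·(-3/2)/[(1)·(-1)] = 3/4
L_2(-5/2) = (1/2)·(-1/2)/[(2)·(1)] = -1/8
Sum: (-7)·(3/8) + 1·(3/4) + (-2)·(-1/8) = -13/8

-13/8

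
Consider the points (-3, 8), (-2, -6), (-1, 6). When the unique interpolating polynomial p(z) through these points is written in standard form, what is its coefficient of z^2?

The leading coefficient equals the top divided difference p[-3,-2,-1].
p[-3,-2] = (-6 - 8) / (-2 - (-3)) = -14
p[-2,-1] = (6 - (-6)) / (-1 - (-2)) = 12
p[-3,-2,-1] = (12 - (-14)) / (-1 - (-3)) = 13

13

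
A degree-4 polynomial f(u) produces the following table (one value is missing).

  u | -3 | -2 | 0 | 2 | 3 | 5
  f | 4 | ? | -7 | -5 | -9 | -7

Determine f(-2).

The 5 known values determine f uniquely (degree ≤ 4).
L_0(-2) = (-2)·(-4)·(-5)·(-7)/[(-3)·(-5)·(-6)·(-8)] = 7/18
L_1(-2) = (1)·(-4)·(-5)·(-7)/[(3)·(-2)·(-3)·(-5)] = 14/9
L_2(-2) = (1)·(-2)·(-5)·(-7)/[(5)·(2)·(-1)·(-3)] = -7/3
L_3(-2) = (1)·(-2)·(-4)·(-7)/[(6)·(3)·(1)·(-2)] = 14/9
L_4(-2) = (1)·(-2)·(-4)·(-5)/[(8)·(5)·(3)·(2)] = -1/6
Sum: 4·(7/18) + (-7)·(14/9) + (-5)·(-7/3) + (-9)·(14/9) + (-7)·(-1/6) = -21/2

-21/2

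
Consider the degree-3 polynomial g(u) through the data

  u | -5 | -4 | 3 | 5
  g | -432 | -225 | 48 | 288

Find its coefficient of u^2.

L_0(u) = (u + 4)(u - 3)(u - 5) / [-80] = -(1/80)u^3 + (1/20)u^2 + (17/80)u - 3/4
L_1(u) = (u + 5)(u - 3)(u - 5) / [63] = (1/63)u^3 - (1/21)u^2 - (25/63)u + 25/21
L_2(u) = (u + 5)(u + 4)(u - 5) / [-112] = -(1/112)u^3 - (1/28)u^2 + (25/112)u + 25/28
L_3(u) = (u + 5)(u + 4)(u - 3) / [180] = (1/180)u^3 + (1/30)u^2 - (7/180)u - 1/3
g(u) = (-432)·L_0 + (-225)·L_1 + 48·L_2 + 288·L_3
Only the coefficient of u^2 is needed; take it from each L_i and combine:
(-432)·(1/20) + (-225)·(-1/21) + 48·(-1/28) + 288·(1/30) = -3

-3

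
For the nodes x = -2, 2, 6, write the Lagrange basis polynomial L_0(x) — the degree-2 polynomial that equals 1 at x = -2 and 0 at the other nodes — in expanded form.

L_0(x) = (x - 2)(x - 6) / [(-4)·(-8)]
       = (x^2 - 8x + 12) / (32)

L_0(x) = (1/32)x^2 - (1/4)x + 3/8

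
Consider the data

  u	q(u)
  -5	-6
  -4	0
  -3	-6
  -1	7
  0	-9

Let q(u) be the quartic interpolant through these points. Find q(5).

-3372

Evaluate each Lagrange basis at u = 5:
L_0(5) = (9)·(8)·(6)·(5)/[(-1)·(-2)·(-4)·(-5)] = 54
L_1(5) = (10)·(8)·(6)·(5)/[(1)·(-1)·(-3)·(-4)] = -200
L_2(5) = (10)·(9)·(6)·(5)/[(2)·(1)·(-2)·(-3)] = 225
L_3(5) = (10)·(9)·(8)·(5)/[(4)·(3)·(2)·(-1)] = -150
L_4(5) = (10)·(9)·(8)·(6)/[(5)·(4)·(3)·(1)] = 72
Sum: (-6)·(54) + 0 + (-6)·(225) + 7·(-150) + (-9)·(72) = -3372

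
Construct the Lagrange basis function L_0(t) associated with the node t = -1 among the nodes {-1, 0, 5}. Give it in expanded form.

L_0(t) = t(t - 5) / [(-1)·(-6)]
       = (t^2 - 5t) / (6)

L_0(t) = (1/6)t^2 - (5/6)t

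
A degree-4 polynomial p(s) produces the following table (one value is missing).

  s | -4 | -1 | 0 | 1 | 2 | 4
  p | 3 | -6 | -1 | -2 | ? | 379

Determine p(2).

21

The 5 known values determine p uniquely (degree ≤ 4).
Evaluate each Lagrange basis at s = 2:
L_0(2) = (3)·(2)·(1)·(-2)/[(-3)·(-4)·(-5)·(-8)] = -1/40
L_1(2) = (6)·(2)·(1)·(-2)/[(3)·(-1)·(-2)·(-5)] = 4/5
L_2(2) = (6)·(3)·(1)·(-2)/[(4)·(1)·(-1)·(-4)] = -9/4
L_3(2) = (6)·(3)·(2)·(-2)/[(5)·(2)·(1)·(-3)] = 12/5
L_4(2) = (6)·(3)·(2)·(1)/[(8)·(5)·(4)·(3)] = 3/40
Sum: 3·(-1/40) + (-6)·(4/5) + (-1)·(-9/4) + (-2)·(12/5) + 379·(3/40) = 21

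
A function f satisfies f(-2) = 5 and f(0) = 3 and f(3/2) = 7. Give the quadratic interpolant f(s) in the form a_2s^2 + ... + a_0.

Build the Lagrange basis polynomials:
L_0(s) = s(s - 3/2) / [7] = (1/7)s^2 - (3/14)s
L_1(s) = (s + 2)(s - 3/2) / [-3] = -(1/3)s^2 - (1/6)s + 1
L_2(s) = (s + 2)s / [21/4] = (4/21)s^2 + (8/21)s
f(s) = 5·L_0 + 3·L_1 + 7·L_2
  5·L_0(s) = (5/7)s^2 - (15/14)s
  3·L_1(s) = -s^2 - (1/2)s + 3
  7·L_2(s) = (4/3)s^2 + (8/3)s
Adding term by term: (22/21)s^2 + (23/21)s + 3

f(s) = (22/21)s^2 + (23/21)s + 3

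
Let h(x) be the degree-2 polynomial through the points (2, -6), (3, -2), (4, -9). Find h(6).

-56

L_0(6) = (3)·(2)/[(-1)·(-2)] = 3
L_1(6) = (4)·(2)/[(1)·(-1)] = -8
L_2(6) = (4)·(3)/[(2)·(1)] = 6
Sum: (-6)·(3) + (-2)·(-8) + (-9)·(6) = -56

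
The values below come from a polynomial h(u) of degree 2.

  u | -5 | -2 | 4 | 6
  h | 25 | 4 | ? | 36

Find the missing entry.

The 3 known values determine h uniquely (degree ≤ 2).
Evaluate each Lagrange basis at u = 4:
L_0(4) = (6)·(-2)/[(-3)·(-11)] = -4/11
L_1(4) = (9)·(-2)/[(3)·(-8)] = 3/4
L_2(4) = (9)·(6)/[(11)·(8)] = 27/44
Sum: 25·(-4/11) + 4·(3/4) + 36·(27/44) = 16

16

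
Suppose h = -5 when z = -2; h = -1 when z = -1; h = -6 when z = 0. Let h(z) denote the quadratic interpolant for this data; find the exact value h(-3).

Using Newton's divided-difference form:
h[-2,-1] = (-1 - (-5)) / (-1 - (-2)) = 4
h[-1,0] = (-6 - (-1)) / (0 - (-1)) = -5
h[-2,-1,0] = (-5 - 4) / (0 - (-2)) = -9/2
h(-3) = -5 + 4·(-1) + (-9/2)·(-1)·(-2) = -18

-18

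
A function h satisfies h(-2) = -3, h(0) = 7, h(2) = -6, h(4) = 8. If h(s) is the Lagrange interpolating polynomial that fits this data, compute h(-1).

8

L_0(-1) = (-1)·(-3)·(-5)/[(-2)·(-4)·(-6)] = 5/16
L_1(-1) = (1)·(-3)·(-5)/[(2)·(-2)·(-4)] = 15/16
L_2(-1) = (1)·(-1)·(-5)/[(4)·(2)·(-2)] = -5/16
L_3(-1) = (1)·(-1)·(-3)/[(6)·(4)·(2)] = 1/16
Sum: (-3)·(5/16) + 7·(15/16) + (-6)·(-5/16) + 8·(1/16) = 8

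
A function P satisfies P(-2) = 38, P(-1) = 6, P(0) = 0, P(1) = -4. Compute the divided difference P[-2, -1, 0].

13

P[-2,-1] = (6 - 38) / (-1 - (-2)) = -32
P[-1,0] = (0 - 6) / (0 - (-1)) = -6
P[-2,-1,0] = (-6 - (-32)) / (0 - (-2)) = 13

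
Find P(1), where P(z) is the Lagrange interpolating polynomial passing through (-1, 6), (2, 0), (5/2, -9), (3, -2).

270/7

Evaluate each Lagrange basis at z = 1:
L_0(1) = (-1)·(-3/2)·(-2)/[(-3)·(-7/2)·(-4)] = 1/14
L_1(1) = (2)·(-3/2)·(-2)/[(3)·(-1/2)·(-1)] = 4
L_2(1) = (2)·(-1)·(-2)/[(7/2)·(1/2)·(-1/2)] = -32/7
L_3(1) = (2)·(-1)·(-3/2)/[(4)·(1)·(1/2)] = 3/2
Sum: 6·(1/14) + 0 + (-9)·(-32/7) + (-2)·(3/2) = 270/7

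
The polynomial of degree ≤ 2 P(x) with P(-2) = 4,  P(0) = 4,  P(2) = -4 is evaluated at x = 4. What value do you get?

-20

Evaluate each Lagrange basis at x = 4:
L_0(4) = (4)·(2)/[(-2)·(-4)] = 1
L_1(4) = (6)·(2)/[(2)·(-2)] = -3
L_2(4) = (6)·(4)/[(4)·(2)] = 3
Sum: 4·(1) + 4·(-3) + (-4)·(3) = -20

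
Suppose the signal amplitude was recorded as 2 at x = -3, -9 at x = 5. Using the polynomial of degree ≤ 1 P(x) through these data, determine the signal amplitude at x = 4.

-61/8

L_0(4) = (-1)/[(-8)] = 1/8
L_1(4) = (7)/[(8)] = 7/8
Sum: 2·(1/8) + (-9)·(7/8) = -61/8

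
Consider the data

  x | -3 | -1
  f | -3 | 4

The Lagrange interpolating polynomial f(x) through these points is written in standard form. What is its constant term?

L_0(x) = (x + 1) / [-2] = -(1/2)x - 1/2
L_1(x) = (x + 3) / [2] = (1/2)x + 3/2
f(x) = (-3)·L_0 + 4·L_1
Only the constant term is needed; take it from each L_i and combine:
(-3)·(-1/2) + 4·(3/2) = 15/2

15/2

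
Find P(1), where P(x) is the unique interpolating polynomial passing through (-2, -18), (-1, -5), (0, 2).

3

Evaluate each Lagrange basis at x = 1:
L_0(1) = (2)·(1)/[(-1)·(-2)] = 1
L_1(1) = (3)·(1)/[(1)·(-1)] = -3
L_2(1) = (3)·(2)/[(2)·(1)] = 3
Sum: (-18)·(1) + (-5)·(-3) + 2·(3) = 3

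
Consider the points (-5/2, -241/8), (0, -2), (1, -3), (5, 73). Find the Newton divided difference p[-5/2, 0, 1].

p[-5/2,0] = (-2 - (-241/8)) / (0 - (-5/2)) = 45/4
p[0,1] = (-3 - (-2)) / (1 - 0) = -1
p[-5/2,0,1] = (-1 - 45/4) / (1 - (-5/2)) = -7/2

-7/2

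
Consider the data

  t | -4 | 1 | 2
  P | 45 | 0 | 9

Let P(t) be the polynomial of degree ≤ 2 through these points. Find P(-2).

9

Evaluate each Lagrange basis at t = -2:
L_0(-2) = (-3)·(-4)/[(-5)·(-6)] = 2/5
L_1(-2) = (2)·(-4)/[(5)·(-1)] = 8/5
L_2(-2) = (2)·(-3)/[(6)·(1)] = -1
Sum: 45·(2/5) + 0 + 9·(-1) = 9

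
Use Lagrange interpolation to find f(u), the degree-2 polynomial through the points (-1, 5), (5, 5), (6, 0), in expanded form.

Build the Lagrange basis polynomials:
L_0(u) = (u - 5)(u - 6) / [42] = (1/42)u^2 - (11/42)u + 5/7
L_1(u) = (u + 1)(u - 6) / [-6] = -(1/6)u^2 + (5/6)u + 1
L_2(u) = (u + 1)(u - 5) / [7] = (1/7)u^2 - (4/7)u - 5/7
f(u) = 5·L_0 + 5·L_1 + 0·L_2
  5·L_0(u) = (5/42)u^2 - (55/42)u + 25/7
  5·L_1(u) = -(5/6)u^2 + (25/6)u + 5
  0·L_2(u) = 0
Adding term by term: -(5/7)u^2 + (20/7)u + 60/7

f(u) = -(5/7)u^2 + (20/7)u + 60/7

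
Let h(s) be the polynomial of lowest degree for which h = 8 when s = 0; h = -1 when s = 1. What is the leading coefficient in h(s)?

The leading coefficient equals the top divided difference h[0,1].
h[0,1] = (-1 - 8) / (1 - 0) = -9

-9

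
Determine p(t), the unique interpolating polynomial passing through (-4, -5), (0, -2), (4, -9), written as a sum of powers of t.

p(t) = -(5/16)t^2 - (1/2)t - 2

L_0(t) = t(t - 4) / [32] = (1/32)t^2 - (1/8)t
L_1(t) = (t + 4)(t - 4) / [-16] = -(1/16)t^2 + 1
L_2(t) = (t + 4)t / [32] = (1/32)t^2 + (1/8)t
p(t) = (-5)·L_0 + (-2)·L_1 + (-9)·L_2
  (-5)·L_0(t) = -(5/32)t^2 + (5/8)t
  (-2)·L_1(t) = (1/8)t^2 - 2
  (-9)·L_2(t) = -(9/32)t^2 - (9/8)t
Adding term by term: -(5/16)t^2 - (1/2)t - 2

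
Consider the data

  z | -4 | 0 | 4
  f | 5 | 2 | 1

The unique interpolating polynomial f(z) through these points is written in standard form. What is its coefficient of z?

Build the Lagrange basis polynomials:
L_0(z) = z(z - 4) / [32] = (1/32)z^2 - (1/8)z
L_1(z) = (z + 4)(z - 4) / [-16] = -(1/16)z^2 + 1
L_2(z) = (z + 4)z / [32] = (1/32)z^2 + (1/8)z
f(z) = 5·L_0 + 2·L_1 + 1·L_2
Only the coefficient of z is needed; take it from each L_i and combine:
5·(-1/8) + 2·(0) + 1·(1/8) = -1/2

-1/2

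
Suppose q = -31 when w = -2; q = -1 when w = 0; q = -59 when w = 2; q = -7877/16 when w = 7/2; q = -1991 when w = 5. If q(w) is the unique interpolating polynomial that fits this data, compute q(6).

-4087

Evaluate each Lagrange basis at w = 6:
L_0(6) = (6)·(4)·(5/2)·(1)/[(-2)·(-4)·(-11/2)·(-7)] = 15/77
L_1(6) = (8)·(4)·(5/2)·(1)/[(2)·(-2)·(-7/2)·(-5)] = -8/7
L_2(6) = (8)·(6)·(5/2)·(1)/[(4)·(2)·(-3/2)·(-3)] = 10/3
L_3(6) = (8)·(6)·(4)·(1)/[(11/2)·(7/2)·(3/2)·(-3/2)] = -1024/231
L_4(6) = (8)·(6)·(4)·(5/2)/[(7)·(5)·(3)·(3/2)] = 64/21
Sum: (-31)·(15/77) + (-1)·(-8/7) + (-59)·(10/3) + (-7877/16)·(-1024/231) + (-1991)·(64/21) = -4087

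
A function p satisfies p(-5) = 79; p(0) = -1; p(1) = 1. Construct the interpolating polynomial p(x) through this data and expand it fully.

Build the Lagrange basis polynomials:
L_0(x) = x(x - 1) / [30] = (1/30)x^2 - (1/30)x
L_1(x) = (x + 5)(x - 1) / [-5] = -(1/5)x^2 - (4/5)x + 1
L_2(x) = (x + 5)x / [6] = (1/6)x^2 + (5/6)x
p(x) = 79·L_0 + (-1)·L_1 + 1·L_2
  79·L_0(x) = (79/30)x^2 - (79/30)x
  (-1)·L_1(x) = (1/5)x^2 + (4/5)x - 1
  1·L_2(x) = (1/6)x^2 + (5/6)x
Adding term by term: 3x^2 - x - 1

p(x) = 3x^2 - x - 1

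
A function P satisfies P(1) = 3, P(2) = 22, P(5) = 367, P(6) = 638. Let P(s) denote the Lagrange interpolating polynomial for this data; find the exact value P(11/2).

3921/8

Evaluate each Lagrange basis at s = 11/2:
L_0(11/2) = (7/2)·(1/2)·(-1/2)/[(-1)·(-4)·(-5)] = 7/160
L_1(11/2) = (9/2)·(1/2)·(-1/2)/[(1)·(-3)·(-4)] = -3/32
L_2(11/2) = (9/2)·(7/2)·(-1/2)/[(4)·(3)·(-1)] = 21/32
L_3(11/2) = (9/2)·(7/2)·(1/2)/[(5)·(4)·(1)] = 63/160
Sum: 3·(7/160) + 22·(-3/32) + 367·(21/32) + 638·(63/160) = 3921/8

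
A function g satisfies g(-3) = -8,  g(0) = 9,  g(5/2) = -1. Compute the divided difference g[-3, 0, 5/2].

g[-3,0] = (9 - (-8)) / (0 - (-3)) = 17/3
g[0,5/2] = (-1 - 9) / (5/2 - 0) = -4
g[-3,0,5/2] = (-4 - 17/3) / (5/2 - (-3)) = -58/33

-58/33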